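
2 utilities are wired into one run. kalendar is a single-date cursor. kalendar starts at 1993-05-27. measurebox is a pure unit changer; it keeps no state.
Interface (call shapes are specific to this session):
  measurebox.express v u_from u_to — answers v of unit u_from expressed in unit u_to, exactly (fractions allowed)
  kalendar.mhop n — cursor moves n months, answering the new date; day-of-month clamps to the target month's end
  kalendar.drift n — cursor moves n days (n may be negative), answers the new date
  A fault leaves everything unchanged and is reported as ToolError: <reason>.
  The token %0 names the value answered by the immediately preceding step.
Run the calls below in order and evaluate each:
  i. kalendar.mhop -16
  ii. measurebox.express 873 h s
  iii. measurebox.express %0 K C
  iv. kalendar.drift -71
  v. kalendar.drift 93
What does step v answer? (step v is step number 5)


Answer: 1992-02-18

Derivation:
-> mhop(n=-16)
<- 1992-01-27
-> express(v=873, u_from=h, u_to=s)
<- 3142800
-> express(v=%0, u_from=K, u_to=C)
<- 62850537/20
-> drift(n=-71)
<- 1991-11-17
-> drift(n=93)
<- 1992-02-18


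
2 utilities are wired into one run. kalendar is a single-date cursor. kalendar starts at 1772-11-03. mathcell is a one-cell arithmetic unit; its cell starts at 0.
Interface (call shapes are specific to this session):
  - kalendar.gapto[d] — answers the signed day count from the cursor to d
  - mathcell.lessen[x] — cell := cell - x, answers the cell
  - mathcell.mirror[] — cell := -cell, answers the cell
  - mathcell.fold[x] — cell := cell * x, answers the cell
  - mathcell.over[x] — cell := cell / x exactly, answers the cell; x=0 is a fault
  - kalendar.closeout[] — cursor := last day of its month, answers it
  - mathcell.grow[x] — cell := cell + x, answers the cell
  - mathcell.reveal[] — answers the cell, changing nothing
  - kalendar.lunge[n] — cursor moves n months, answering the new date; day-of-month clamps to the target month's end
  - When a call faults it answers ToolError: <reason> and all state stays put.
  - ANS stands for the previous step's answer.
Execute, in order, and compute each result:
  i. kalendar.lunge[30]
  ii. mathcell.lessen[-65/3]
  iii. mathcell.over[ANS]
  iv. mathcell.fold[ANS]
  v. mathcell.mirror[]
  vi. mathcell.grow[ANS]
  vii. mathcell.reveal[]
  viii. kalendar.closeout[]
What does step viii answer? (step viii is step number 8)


Answer: 1775-05-31

Derivation:
Act: kalendar.lunge[n→30]
Obs: 1775-05-03
Act: mathcell.lessen[x→-65/3]
Obs: 65/3
Act: mathcell.over[x→ANS]
Obs: 1
Act: mathcell.fold[x→ANS]
Obs: 1
Act: mathcell.mirror[]
Obs: -1
Act: mathcell.grow[x→ANS]
Obs: -2
Act: mathcell.reveal[]
Obs: -2
Act: kalendar.closeout[]
Obs: 1775-05-31


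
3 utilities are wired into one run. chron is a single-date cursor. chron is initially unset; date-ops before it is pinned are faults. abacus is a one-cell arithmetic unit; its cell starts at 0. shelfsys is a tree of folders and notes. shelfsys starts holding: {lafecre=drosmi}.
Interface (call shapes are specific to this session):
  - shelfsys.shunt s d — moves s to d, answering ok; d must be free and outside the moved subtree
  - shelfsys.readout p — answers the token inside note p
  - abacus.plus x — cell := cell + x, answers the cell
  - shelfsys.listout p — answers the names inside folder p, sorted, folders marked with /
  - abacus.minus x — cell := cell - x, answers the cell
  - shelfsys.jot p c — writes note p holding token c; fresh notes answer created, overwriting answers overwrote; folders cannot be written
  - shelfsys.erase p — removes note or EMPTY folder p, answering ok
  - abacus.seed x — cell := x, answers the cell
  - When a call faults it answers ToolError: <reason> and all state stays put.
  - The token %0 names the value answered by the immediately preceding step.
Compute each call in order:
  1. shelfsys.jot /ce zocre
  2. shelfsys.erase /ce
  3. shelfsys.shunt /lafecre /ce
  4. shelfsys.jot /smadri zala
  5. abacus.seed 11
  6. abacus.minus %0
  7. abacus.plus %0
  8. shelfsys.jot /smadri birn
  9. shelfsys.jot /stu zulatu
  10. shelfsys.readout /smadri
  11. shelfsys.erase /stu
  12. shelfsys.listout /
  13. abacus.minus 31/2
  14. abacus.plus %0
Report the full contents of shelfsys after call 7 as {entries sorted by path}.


Invoking jot(/ce, zocre), → created.
I use erase(/ce), and observe ok.
Using shunt(/lafecre, /ce), and see ok.
Calling jot(/smadri, zala), and observe created.
I use seed(11), — result: 11.
Next I call minus(%0), which returns 0.
I call plus(%0), → 0.
I invoke jot(/smadri, birn), yielding overwrote.
Then jot(/stu, zulatu), and get created.
I try readout(/smadri): birn.
Then erase(/stu), → ok.
Then listout(/), giving [ce, smadri].
I run minus(31/2), and observe -31/2.
Now I run plus(%0), — result: -31.

Answer: {ce=drosmi, smadri=zala}


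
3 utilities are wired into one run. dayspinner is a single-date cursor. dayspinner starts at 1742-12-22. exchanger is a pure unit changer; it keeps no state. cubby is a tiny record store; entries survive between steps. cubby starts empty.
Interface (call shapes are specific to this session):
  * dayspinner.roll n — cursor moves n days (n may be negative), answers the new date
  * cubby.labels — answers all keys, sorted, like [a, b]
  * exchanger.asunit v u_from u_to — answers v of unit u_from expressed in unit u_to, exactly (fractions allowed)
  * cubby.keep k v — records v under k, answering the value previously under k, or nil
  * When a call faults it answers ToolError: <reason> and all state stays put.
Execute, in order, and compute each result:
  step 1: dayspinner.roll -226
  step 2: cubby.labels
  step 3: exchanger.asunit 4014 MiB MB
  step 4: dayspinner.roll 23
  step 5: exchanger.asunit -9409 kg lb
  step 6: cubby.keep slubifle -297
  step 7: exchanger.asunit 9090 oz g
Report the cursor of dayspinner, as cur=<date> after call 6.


Act: roll[n: -226]
Obs: 1742-05-10
Act: labels[]
Obs: []
Act: asunit[v: 4014; u_from: MiB; u_to: MB]
Obs: 65765376/15625
Act: roll[n: 23]
Obs: 1742-06-02
Act: asunit[v: -9409; u_from: kg; u_to: lb]
Obs: -9700000000/467621
Act: keep[k: slubifle; v: -297]
Obs: nil
Act: asunit[v: 9090; u_from: oz; u_to: g]
Obs: 41231546433/160000

Answer: cur=1742-06-02


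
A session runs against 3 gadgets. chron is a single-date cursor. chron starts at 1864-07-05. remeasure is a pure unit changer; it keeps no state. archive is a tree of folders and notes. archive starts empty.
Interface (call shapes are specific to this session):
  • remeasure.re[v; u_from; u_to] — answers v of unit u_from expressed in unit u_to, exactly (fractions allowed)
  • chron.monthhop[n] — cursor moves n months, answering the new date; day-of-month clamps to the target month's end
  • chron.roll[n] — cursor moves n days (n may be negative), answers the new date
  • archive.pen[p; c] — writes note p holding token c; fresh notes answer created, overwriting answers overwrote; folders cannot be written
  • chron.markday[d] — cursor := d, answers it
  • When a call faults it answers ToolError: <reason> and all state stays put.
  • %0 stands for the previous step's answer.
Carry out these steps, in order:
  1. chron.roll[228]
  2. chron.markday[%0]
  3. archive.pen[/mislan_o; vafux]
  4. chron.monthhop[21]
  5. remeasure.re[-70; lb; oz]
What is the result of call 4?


>>> chron.roll n→228
[out] 1865-02-18
>>> chron.markday d→%0
[out] 1865-02-18
>>> archive.pen p→/mislan_o c→vafux
[out] created
>>> chron.monthhop n→21
[out] 1866-11-18
>>> remeasure.re v→-70 u_from→lb u_to→oz
[out] -1120

Answer: 1866-11-18


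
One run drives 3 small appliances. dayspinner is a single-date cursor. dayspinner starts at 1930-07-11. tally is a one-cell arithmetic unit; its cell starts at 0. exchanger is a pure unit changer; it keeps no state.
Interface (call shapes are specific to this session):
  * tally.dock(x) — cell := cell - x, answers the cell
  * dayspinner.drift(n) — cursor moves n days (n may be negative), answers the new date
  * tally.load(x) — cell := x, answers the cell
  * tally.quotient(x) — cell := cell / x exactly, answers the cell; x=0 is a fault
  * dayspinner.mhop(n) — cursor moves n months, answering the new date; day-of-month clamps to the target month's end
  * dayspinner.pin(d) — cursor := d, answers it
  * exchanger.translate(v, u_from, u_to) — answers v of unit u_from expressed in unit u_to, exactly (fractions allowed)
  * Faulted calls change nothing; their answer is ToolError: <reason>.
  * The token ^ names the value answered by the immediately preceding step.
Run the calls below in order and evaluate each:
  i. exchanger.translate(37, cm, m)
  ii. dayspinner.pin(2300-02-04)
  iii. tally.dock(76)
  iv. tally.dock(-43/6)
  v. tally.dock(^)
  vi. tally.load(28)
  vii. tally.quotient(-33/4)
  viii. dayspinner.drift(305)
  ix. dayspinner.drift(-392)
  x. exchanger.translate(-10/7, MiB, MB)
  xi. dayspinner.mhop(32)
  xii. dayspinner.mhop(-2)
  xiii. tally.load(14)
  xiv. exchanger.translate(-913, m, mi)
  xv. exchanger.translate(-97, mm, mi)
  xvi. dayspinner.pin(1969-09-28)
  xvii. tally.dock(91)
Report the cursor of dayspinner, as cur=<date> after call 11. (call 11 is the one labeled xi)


Answer: cur=2302-07-09

Derivation:
I use translate on v=37, u_from=cm, u_to=m, giving 37/100.
I call pin on d=2300-02-04, which returns 2300-02-04.
I call dock on x=76, yielding -76.
I use dock on x=-43/6, yielding -413/6.
Next I call dock on x=^, and observe 0.
I try load on x=28, → 28.
I call quotient on x=-33/4, and get -112/33.
Next I call drift on n=305, and see 2300-12-06.
Then drift on n=-392, and see 2299-11-09.
Calling translate on v=-10/7, u_from=MiB, u_to=MB, and see -32768/21875.
I call mhop on n=32, and see 2302-07-09.
Using mhop on n=-2, → 2302-05-09.
Now I run load on x=14, — result: 14.
Invoking translate on v=-913, u_from=m, u_to=mi, — result: -10375/18288.
I invoke translate on v=-97, u_from=mm, u_to=mi, — result: -97/1609344.
I run pin on d=1969-09-28, which returns 1969-09-28.
Next I call dock on x=91: -77.


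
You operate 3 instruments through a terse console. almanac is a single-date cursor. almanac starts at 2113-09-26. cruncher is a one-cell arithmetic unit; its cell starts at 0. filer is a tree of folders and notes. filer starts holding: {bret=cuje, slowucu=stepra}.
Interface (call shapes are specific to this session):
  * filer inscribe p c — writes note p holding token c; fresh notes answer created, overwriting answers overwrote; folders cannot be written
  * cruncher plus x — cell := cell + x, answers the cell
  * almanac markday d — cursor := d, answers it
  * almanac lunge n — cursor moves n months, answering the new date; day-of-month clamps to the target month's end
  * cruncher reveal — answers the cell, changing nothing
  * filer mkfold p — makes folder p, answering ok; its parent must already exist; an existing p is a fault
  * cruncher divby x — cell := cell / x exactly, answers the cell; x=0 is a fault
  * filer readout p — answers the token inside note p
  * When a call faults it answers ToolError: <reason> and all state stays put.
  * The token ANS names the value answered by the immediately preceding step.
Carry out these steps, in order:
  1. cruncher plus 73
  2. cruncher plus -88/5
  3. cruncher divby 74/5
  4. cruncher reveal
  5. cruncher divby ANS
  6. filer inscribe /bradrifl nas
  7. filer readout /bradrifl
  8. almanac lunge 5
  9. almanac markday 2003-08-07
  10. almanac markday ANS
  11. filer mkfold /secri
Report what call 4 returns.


Answer: 277/74

Derivation:
Step: cruncher plus[x→73]
Result: 73
Step: cruncher plus[x→-88/5]
Result: 277/5
Step: cruncher divby[x→74/5]
Result: 277/74
Step: cruncher reveal[]
Result: 277/74
Step: cruncher divby[x→ANS]
Result: 1
Step: filer inscribe[p→/bradrifl; c→nas]
Result: created
Step: filer readout[p→/bradrifl]
Result: nas
Step: almanac lunge[n→5]
Result: 2114-02-26
Step: almanac markday[d→2003-08-07]
Result: 2003-08-07
Step: almanac markday[d→ANS]
Result: 2003-08-07
Step: filer mkfold[p→/secri]
Result: ok


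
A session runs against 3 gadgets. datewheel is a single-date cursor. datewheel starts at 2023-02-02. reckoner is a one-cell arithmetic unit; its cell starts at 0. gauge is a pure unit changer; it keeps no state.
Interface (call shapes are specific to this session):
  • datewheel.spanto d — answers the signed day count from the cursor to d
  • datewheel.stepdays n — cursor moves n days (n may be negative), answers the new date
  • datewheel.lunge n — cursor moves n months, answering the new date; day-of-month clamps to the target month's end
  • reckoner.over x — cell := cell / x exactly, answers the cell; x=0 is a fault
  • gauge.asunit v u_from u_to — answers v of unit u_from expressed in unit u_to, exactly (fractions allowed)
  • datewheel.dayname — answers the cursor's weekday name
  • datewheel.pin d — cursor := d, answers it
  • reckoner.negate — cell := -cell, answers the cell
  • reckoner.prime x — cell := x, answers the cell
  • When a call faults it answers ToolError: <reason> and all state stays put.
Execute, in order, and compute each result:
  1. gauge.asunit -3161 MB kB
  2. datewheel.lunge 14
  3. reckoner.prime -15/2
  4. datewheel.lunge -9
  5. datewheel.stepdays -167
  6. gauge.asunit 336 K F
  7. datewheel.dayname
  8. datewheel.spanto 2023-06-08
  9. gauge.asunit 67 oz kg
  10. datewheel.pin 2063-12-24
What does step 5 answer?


==> asunit(v=-3161, u_from=MB, u_to=kB)
<== -3161000
==> lunge(n=14)
<== 2024-04-02
==> prime(x=-15/2)
<== -15/2
==> lunge(n=-9)
<== 2023-07-02
==> stepdays(n=-167)
<== 2023-01-16
==> asunit(v=336, u_from=K, u_to=F)
<== 14513/100
==> dayname()
<== Monday
==> spanto(d=2023-06-08)
<== 143
==> asunit(v=67, u_from=oz, u_to=kg)
<== 3039068879/1600000000
==> pin(d=2063-12-24)
<== 2063-12-24

Answer: 2023-01-16


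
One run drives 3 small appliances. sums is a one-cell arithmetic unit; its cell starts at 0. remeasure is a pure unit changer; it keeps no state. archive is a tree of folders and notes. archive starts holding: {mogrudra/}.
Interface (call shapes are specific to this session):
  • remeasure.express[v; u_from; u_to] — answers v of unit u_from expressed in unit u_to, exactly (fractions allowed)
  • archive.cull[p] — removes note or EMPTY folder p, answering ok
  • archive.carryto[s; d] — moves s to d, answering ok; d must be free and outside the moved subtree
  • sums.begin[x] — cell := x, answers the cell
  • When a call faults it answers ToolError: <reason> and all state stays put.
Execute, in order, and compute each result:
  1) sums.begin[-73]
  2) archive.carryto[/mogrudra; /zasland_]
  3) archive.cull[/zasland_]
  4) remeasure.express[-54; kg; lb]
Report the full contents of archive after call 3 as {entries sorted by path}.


Answer: {}

Derivation:
·→ sums.begin(x: -73)
·← -73
·→ archive.carryto(s: /mogrudra, d: /zasland_)
·← ok
·→ archive.cull(p: /zasland_)
·← ok
·→ remeasure.express(v: -54, u_from: kg, u_to: lb)
·← -5400000000/45359237


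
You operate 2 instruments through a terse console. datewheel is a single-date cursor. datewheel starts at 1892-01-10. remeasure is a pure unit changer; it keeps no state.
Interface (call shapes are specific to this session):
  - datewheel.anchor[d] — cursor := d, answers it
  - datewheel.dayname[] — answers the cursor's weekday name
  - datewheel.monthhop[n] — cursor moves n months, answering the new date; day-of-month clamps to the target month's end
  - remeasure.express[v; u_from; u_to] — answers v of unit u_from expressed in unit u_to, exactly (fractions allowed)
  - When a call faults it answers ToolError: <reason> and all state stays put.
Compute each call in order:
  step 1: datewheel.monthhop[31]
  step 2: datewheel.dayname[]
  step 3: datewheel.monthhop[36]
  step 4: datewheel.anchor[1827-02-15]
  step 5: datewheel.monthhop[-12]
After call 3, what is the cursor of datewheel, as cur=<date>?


==> monthhop(31)
<== 1894-08-10
==> dayname()
<== Friday
==> monthhop(36)
<== 1897-08-10
==> anchor(1827-02-15)
<== 1827-02-15
==> monthhop(-12)
<== 1826-02-15

Answer: cur=1897-08-10


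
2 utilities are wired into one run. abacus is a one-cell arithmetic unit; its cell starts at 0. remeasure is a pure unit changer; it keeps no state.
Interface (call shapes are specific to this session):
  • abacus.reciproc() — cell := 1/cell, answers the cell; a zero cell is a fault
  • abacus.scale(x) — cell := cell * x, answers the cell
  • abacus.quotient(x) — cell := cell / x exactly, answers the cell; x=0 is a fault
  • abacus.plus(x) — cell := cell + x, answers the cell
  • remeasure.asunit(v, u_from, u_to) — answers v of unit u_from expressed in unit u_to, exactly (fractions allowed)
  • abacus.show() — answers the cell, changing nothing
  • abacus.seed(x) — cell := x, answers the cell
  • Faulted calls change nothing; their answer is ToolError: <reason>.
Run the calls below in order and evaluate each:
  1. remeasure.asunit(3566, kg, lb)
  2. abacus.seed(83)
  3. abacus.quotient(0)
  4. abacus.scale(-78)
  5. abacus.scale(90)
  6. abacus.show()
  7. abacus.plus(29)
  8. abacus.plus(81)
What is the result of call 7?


-> asunit(v=3566, u_from=kg, u_to=lb)
<- 356600000000/45359237
-> seed(x=83)
<- 83
-> quotient(x=0)
<- ToolError: division by zero
-> scale(x=-78)
<- -6474
-> scale(x=90)
<- -582660
-> show()
<- -582660
-> plus(x=29)
<- -582631
-> plus(x=81)
<- -582550

Answer: -582631


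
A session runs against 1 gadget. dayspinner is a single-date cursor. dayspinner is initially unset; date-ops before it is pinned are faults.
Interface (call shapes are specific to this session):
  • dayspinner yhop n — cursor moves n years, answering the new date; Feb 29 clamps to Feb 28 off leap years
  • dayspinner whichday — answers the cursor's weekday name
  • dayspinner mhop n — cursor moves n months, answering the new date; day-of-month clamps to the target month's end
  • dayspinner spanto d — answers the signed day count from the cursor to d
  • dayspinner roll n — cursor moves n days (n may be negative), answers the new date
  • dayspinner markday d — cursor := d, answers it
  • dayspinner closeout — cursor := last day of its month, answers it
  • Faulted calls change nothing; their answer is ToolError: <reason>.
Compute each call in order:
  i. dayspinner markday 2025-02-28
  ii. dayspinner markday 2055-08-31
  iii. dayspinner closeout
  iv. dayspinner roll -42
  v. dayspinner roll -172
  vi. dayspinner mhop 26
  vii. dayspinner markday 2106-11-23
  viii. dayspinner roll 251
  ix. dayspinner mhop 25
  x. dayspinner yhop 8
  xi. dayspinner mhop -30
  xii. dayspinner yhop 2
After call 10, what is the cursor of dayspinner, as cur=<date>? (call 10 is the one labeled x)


[in] dayspinner markday d='2025-02-28'
  2025-02-28
[in] dayspinner markday d='2055-08-31'
  2055-08-31
[in] dayspinner closeout
  2055-08-31
[in] dayspinner roll n='-42'
  2055-07-20
[in] dayspinner roll n='-172'
  2055-01-29
[in] dayspinner mhop n='26'
  2057-03-29
[in] dayspinner markday d='2106-11-23'
  2106-11-23
[in] dayspinner roll n='251'
  2107-08-01
[in] dayspinner mhop n='25'
  2109-09-01
[in] dayspinner yhop n='8'
  2117-09-01
[in] dayspinner mhop n='-30'
  2115-03-01
[in] dayspinner yhop n='2'
  2117-03-01

Answer: cur=2117-09-01


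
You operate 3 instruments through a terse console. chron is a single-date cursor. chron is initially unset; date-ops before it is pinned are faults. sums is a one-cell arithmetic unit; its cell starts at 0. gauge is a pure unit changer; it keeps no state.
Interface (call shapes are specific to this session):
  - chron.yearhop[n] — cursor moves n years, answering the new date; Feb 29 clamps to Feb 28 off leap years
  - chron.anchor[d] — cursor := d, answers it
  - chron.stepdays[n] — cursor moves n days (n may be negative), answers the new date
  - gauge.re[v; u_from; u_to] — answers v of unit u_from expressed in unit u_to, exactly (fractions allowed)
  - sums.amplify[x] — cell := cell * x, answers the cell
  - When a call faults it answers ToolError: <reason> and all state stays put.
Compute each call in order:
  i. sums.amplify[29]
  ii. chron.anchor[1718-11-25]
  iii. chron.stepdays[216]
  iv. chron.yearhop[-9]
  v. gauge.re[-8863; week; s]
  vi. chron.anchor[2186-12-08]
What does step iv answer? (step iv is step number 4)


Answer: 1710-06-29

Derivation:
I call sums.amplify on x→29, giving 0.
I run chron.anchor on d→1718-11-25, — result: 1718-11-25.
Calling chron.stepdays on n→216, and observe 1719-06-29.
Using chron.yearhop on n→-9, which returns 1710-06-29.
Next I call gauge.re on v→-8863, u_from→week, u_to→s: -5360342400.
I try chron.anchor on d→2186-12-08, → 2186-12-08.


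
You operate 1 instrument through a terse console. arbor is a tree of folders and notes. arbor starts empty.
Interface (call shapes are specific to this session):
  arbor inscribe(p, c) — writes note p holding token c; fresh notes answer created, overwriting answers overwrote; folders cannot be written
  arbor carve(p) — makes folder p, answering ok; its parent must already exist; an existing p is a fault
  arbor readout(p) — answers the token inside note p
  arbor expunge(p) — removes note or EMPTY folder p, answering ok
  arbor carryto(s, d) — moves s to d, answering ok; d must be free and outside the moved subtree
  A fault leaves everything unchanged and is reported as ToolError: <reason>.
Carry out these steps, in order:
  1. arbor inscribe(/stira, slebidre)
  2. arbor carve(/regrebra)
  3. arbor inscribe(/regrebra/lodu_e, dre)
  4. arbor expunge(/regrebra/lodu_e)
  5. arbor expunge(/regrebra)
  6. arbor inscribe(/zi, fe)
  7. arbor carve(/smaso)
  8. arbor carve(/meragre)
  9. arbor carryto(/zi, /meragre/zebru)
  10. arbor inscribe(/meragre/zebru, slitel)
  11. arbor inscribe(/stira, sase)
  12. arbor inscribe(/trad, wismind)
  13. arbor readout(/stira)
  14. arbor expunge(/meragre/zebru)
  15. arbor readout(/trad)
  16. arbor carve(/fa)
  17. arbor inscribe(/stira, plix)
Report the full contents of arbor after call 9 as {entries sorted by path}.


Answer: {meragre/, meragre/zebru=fe, smaso/, stira=slebidre}

Derivation:
% arbor inscribe p=/stira c=slebidre
= created
% arbor carve p=/regrebra
= ok
% arbor inscribe p=/regrebra/lodu_e c=dre
= created
% arbor expunge p=/regrebra/lodu_e
= ok
% arbor expunge p=/regrebra
= ok
% arbor inscribe p=/zi c=fe
= created
% arbor carve p=/smaso
= ok
% arbor carve p=/meragre
= ok
% arbor carryto s=/zi d=/meragre/zebru
= ok
% arbor inscribe p=/meragre/zebru c=slitel
= overwrote
% arbor inscribe p=/stira c=sase
= overwrote
% arbor inscribe p=/trad c=wismind
= created
% arbor readout p=/stira
= sase
% arbor expunge p=/meragre/zebru
= ok
% arbor readout p=/trad
= wismind
% arbor carve p=/fa
= ok
% arbor inscribe p=/stira c=plix
= overwrote


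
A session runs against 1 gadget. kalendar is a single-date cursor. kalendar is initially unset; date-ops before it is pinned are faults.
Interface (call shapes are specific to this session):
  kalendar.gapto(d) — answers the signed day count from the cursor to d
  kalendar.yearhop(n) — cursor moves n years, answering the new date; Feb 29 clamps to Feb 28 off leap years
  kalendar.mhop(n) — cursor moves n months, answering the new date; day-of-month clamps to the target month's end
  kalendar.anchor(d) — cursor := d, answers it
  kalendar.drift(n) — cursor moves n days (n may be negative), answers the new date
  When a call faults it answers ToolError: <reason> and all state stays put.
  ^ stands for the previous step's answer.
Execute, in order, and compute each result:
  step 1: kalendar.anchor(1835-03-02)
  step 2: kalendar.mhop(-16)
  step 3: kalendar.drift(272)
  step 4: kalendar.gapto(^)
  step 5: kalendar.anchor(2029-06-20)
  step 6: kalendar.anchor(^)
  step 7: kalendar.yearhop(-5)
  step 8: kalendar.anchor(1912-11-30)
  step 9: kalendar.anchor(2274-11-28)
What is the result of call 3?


Answer: 1834-08-01

Derivation:
// 1. kalendar.anchor(d→1835-03-02) => 1835-03-02
// 2. kalendar.mhop(n→-16) => 1833-11-02
// 3. kalendar.drift(n→272) => 1834-08-01
// 4. kalendar.gapto(d→^) => 0
// 5. kalendar.anchor(d→2029-06-20) => 2029-06-20
// 6. kalendar.anchor(d→^) => 2029-06-20
// 7. kalendar.yearhop(n→-5) => 2024-06-20
// 8. kalendar.anchor(d→1912-11-30) => 1912-11-30
// 9. kalendar.anchor(d→2274-11-28) => 2274-11-28


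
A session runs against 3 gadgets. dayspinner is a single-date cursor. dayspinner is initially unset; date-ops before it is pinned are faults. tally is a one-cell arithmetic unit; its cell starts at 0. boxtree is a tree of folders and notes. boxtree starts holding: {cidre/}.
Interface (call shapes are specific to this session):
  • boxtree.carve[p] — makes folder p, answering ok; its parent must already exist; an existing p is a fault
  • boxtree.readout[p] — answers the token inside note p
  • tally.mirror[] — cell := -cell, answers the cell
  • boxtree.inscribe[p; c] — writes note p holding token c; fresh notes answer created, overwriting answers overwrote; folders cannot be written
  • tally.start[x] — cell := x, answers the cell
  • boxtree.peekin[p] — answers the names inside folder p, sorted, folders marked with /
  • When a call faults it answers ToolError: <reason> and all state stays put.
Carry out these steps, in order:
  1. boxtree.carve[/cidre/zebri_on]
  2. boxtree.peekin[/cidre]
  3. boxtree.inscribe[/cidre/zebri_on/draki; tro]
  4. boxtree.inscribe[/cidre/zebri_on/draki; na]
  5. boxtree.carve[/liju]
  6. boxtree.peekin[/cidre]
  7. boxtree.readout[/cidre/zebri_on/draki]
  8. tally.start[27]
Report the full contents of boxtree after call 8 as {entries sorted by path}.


-- boxtree.carve(p→/cidre/zebri_on) : ok
-- boxtree.peekin(p→/cidre) : [zebri_on/]
-- boxtree.inscribe(p→/cidre/zebri_on/draki, c→tro) : created
-- boxtree.inscribe(p→/cidre/zebri_on/draki, c→na) : overwrote
-- boxtree.carve(p→/liju) : ok
-- boxtree.peekin(p→/cidre) : [zebri_on/]
-- boxtree.readout(p→/cidre/zebri_on/draki) : na
-- tally.start(x→27) : 27

Answer: {cidre/, cidre/zebri_on/, cidre/zebri_on/draki=na, liju/}


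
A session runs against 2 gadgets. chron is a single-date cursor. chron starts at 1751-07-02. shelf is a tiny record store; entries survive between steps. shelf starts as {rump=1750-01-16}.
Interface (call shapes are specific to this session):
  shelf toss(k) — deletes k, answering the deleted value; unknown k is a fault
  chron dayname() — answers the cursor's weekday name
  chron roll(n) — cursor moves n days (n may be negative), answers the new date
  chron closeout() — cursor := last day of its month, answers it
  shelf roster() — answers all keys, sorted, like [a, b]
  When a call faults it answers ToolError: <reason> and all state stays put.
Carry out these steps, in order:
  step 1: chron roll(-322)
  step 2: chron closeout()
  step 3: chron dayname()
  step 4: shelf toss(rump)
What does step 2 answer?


Do: chron roll[n='-322']
See: 1750-08-14
Do: chron closeout[]
See: 1750-08-31
Do: chron dayname[]
See: Monday
Do: shelf toss[k='rump']
See: 1750-01-16

Answer: 1750-08-31


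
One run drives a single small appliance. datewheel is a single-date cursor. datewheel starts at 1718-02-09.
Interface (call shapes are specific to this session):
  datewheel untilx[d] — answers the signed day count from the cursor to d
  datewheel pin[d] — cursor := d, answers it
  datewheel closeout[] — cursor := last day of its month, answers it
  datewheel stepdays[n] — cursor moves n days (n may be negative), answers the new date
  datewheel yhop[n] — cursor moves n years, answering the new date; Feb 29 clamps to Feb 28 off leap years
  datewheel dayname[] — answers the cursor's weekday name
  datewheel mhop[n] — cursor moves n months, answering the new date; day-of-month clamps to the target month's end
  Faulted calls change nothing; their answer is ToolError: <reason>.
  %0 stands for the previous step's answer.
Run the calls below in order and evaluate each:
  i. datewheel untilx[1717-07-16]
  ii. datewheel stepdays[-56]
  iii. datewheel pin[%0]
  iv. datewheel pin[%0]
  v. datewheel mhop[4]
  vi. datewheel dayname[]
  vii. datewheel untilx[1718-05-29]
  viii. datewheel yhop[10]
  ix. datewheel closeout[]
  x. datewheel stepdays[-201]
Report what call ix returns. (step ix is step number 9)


Step: datewheel untilx[d=1717-07-16]
Result: -208
Step: datewheel stepdays[n=-56]
Result: 1717-12-15
Step: datewheel pin[d=%0]
Result: 1717-12-15
Step: datewheel pin[d=%0]
Result: 1717-12-15
Step: datewheel mhop[n=4]
Result: 1718-04-15
Step: datewheel dayname[]
Result: Friday
Step: datewheel untilx[d=1718-05-29]
Result: 44
Step: datewheel yhop[n=10]
Result: 1728-04-15
Step: datewheel closeout[]
Result: 1728-04-30
Step: datewheel stepdays[n=-201]
Result: 1727-10-12

Answer: 1728-04-30


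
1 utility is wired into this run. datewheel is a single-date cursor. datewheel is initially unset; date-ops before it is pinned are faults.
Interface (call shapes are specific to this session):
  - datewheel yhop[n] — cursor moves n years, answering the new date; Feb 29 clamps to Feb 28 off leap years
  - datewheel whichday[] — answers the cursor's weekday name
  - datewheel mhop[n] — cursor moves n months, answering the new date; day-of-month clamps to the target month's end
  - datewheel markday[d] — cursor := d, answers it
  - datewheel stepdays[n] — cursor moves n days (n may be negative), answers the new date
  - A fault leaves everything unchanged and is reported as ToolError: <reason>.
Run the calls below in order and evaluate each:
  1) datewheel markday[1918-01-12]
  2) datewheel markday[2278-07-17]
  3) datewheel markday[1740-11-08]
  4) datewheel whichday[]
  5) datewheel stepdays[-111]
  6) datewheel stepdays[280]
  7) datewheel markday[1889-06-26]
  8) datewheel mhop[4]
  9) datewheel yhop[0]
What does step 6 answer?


Answer: 1741-04-26

Derivation:
Next I call datewheel markday with d→1918-01-12, and get 1918-01-12.
Next I call datewheel markday with d→2278-07-17, and get 2278-07-17.
I try datewheel markday with d→1740-11-08, which returns 1740-11-08.
Invoking datewheel whichday(), and observe Tuesday.
Calling datewheel stepdays with n→-111, — result: 1740-07-20.
I use datewheel stepdays with n→280, — result: 1741-04-26.
Now I run datewheel markday with d→1889-06-26, and see 1889-06-26.
Then datewheel mhop with n→4, giving 1889-10-26.
Calling datewheel yhop with n→0, yielding 1889-10-26.


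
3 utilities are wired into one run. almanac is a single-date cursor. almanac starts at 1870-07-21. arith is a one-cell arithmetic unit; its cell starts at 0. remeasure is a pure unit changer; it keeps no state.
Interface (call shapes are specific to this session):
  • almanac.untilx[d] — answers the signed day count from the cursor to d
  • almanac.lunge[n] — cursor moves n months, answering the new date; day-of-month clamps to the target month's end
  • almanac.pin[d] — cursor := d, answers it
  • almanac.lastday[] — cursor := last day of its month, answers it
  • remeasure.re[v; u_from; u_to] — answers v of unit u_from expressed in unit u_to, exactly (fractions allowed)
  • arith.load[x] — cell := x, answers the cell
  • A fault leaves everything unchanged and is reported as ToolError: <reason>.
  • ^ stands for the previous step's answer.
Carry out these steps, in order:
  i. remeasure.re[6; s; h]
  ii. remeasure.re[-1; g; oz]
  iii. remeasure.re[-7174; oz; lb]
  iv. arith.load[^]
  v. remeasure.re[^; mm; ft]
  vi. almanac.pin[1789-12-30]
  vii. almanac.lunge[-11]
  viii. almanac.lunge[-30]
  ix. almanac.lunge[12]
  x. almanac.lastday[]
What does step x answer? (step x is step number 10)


! 1. remeasure.re(v=6, u_from=s, u_to=h) == 1/600
! 2. remeasure.re(v=-1, u_from=g, u_to=oz) == -1600000/45359237
! 3. remeasure.re(v=-7174, u_from=oz, u_to=lb) == -3587/8
! 4. arith.load(x=^) == -3587/8
! 5. remeasure.re(v=^, u_from=mm, u_to=ft) == -17935/12192
! 6. almanac.pin(d=1789-12-30) == 1789-12-30
! 7. almanac.lunge(n=-11) == 1789-01-30
! 8. almanac.lunge(n=-30) == 1786-07-30
! 9. almanac.lunge(n=12) == 1787-07-30
! 10. almanac.lastday() == 1787-07-31

Answer: 1787-07-31


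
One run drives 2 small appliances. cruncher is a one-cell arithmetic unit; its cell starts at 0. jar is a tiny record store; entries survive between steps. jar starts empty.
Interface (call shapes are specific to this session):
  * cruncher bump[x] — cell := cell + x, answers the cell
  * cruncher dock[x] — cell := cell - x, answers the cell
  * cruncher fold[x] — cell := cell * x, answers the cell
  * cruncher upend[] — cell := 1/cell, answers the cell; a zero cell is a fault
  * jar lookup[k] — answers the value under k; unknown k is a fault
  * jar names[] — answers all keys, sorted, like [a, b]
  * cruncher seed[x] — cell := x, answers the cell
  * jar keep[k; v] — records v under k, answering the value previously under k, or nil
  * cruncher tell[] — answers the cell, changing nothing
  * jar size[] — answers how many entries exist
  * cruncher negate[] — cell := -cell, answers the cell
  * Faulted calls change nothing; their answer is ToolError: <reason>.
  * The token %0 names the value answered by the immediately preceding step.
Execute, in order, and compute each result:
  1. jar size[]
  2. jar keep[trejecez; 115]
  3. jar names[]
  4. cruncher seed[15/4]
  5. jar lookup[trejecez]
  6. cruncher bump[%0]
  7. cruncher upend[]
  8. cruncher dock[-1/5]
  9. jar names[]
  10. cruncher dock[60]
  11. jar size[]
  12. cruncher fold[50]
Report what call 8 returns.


Answer: 99/475

Derivation:
$ jar size
  0
$ jar keep k→trejecez v→115
  nil
$ jar names
  [trejecez]
$ cruncher seed x→15/4
  15/4
$ jar lookup k→trejecez
  115
$ cruncher bump x→%0
  475/4
$ cruncher upend
  4/475
$ cruncher dock x→-1/5
  99/475
$ jar names
  [trejecez]
$ cruncher dock x→60
  -28401/475
$ jar size
  1
$ cruncher fold x→50
  -56802/19


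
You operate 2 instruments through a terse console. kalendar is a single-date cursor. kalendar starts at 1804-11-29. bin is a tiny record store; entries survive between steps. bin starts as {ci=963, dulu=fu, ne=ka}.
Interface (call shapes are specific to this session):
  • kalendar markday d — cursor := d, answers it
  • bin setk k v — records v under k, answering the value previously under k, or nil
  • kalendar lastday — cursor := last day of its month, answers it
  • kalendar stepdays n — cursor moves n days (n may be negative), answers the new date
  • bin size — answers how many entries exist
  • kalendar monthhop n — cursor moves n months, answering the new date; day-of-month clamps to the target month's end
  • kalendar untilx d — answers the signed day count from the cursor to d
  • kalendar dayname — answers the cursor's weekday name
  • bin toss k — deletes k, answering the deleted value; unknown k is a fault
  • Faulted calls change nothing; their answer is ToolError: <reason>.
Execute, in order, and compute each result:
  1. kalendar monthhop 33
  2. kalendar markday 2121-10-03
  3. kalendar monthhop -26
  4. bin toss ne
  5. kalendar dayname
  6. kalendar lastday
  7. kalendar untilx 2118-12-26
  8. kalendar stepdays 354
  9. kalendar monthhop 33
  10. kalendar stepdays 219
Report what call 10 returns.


Answer: 2123-12-24

Derivation:
Next I call kalendar monthhop with n='33', — result: 1807-08-29.
Calling kalendar markday with d='2121-10-03', and see 2121-10-03.
Using kalendar monthhop with n='-26', which returns 2119-08-03.
I run bin toss with k='ne', and see ka.
Now I run kalendar dayname(), and get Thursday.
I call kalendar lastday, → 2119-08-31.
I invoke kalendar untilx with d='2118-12-26', giving -248.
I run kalendar stepdays with n='354', and get 2120-08-19.
Next I call kalendar monthhop with n='33': 2123-05-19.
Using kalendar stepdays with n='219', which returns 2123-12-24.


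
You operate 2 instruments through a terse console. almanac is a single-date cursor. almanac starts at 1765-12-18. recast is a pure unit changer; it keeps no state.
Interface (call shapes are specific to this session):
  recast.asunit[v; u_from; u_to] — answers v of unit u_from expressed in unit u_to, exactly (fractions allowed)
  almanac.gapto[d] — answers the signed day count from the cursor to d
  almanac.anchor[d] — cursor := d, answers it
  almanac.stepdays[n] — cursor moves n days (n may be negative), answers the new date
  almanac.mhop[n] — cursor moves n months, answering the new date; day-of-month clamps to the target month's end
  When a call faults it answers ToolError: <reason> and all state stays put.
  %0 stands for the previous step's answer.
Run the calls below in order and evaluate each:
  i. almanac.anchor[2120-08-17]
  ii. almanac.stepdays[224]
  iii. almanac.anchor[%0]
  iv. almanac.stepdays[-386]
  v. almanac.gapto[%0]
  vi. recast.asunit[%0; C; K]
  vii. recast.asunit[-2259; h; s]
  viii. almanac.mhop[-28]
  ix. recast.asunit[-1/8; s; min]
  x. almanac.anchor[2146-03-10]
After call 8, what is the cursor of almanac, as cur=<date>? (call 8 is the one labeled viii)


Answer: cur=2117-11-08

Derivation:
·→ anchor(d=2120-08-17)
·← 2120-08-17
·→ stepdays(n=224)
·← 2121-03-29
·→ anchor(d=%0)
·← 2121-03-29
·→ stepdays(n=-386)
·← 2120-03-08
·→ gapto(d=%0)
·← 0
·→ asunit(v=%0, u_from=C, u_to=K)
·← 5463/20
·→ asunit(v=-2259, u_from=h, u_to=s)
·← -8132400
·→ mhop(n=-28)
·← 2117-11-08
·→ asunit(v=-1/8, u_from=s, u_to=min)
·← -1/480
·→ anchor(d=2146-03-10)
·← 2146-03-10


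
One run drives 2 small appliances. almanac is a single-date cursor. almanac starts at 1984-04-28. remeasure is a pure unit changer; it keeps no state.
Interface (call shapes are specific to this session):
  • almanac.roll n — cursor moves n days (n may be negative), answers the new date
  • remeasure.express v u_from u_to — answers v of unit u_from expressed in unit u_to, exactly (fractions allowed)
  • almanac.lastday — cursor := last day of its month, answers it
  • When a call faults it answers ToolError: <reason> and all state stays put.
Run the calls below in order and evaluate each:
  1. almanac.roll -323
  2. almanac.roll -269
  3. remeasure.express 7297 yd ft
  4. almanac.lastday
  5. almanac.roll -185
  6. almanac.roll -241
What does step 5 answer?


Now I run almanac.roll using -323, and get 1983-06-10.
I invoke almanac.roll using -269, yielding 1982-09-14.
Using remeasure.express using 7297, yd, ft, and get 21891.
Calling almanac.lastday(), yielding 1982-09-30.
Now I run almanac.roll using -185, and see 1982-03-29.
Invoking almanac.roll using -241, which returns 1981-07-31.

Answer: 1982-03-29


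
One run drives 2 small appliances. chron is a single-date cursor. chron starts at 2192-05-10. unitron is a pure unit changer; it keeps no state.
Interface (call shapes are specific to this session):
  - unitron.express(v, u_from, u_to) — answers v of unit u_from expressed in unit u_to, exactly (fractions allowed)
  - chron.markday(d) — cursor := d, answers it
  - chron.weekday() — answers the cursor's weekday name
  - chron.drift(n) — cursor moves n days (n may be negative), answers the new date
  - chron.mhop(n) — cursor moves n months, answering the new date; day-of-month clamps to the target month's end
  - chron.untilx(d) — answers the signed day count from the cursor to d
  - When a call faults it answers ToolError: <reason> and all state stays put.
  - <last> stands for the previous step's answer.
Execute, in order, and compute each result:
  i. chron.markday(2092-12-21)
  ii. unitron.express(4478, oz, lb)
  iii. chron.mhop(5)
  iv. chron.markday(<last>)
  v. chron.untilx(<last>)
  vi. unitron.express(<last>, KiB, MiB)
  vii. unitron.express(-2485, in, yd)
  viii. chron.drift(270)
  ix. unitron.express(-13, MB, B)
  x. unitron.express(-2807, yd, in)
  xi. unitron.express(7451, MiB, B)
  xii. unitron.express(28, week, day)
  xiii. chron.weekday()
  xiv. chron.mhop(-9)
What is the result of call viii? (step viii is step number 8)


Answer: 2094-02-15

Derivation:
==> chron.markday(d='2092-12-21')
<== 2092-12-21
==> unitron.express(v='4478', u_from='oz', u_to='lb')
<== 2239/8
==> chron.mhop(n='5')
<== 2093-05-21
==> chron.markday(d='<last>')
<== 2093-05-21
==> chron.untilx(d='<last>')
<== 0
==> unitron.express(v='<last>', u_from='KiB', u_to='MiB')
<== 0
==> unitron.express(v='-2485', u_from='in', u_to='yd')
<== -2485/36
==> chron.drift(n='270')
<== 2094-02-15
==> unitron.express(v='-13', u_from='MB', u_to='B')
<== -13000000
==> unitron.express(v='-2807', u_from='yd', u_to='in')
<== -101052
==> unitron.express(v='7451', u_from='MiB', u_to='B')
<== 7812939776
==> unitron.express(v='28', u_from='week', u_to='day')
<== 196
==> chron.weekday()
<== Monday
==> chron.mhop(n='-9')
<== 2093-05-15
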